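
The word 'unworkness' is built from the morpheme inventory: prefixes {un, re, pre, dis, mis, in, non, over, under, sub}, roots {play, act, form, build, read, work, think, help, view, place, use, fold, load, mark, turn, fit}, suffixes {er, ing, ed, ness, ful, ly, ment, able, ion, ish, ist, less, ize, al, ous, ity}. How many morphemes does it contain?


Segmenting 'unworkness' against the inventory:
  'un' -> prefix (morpheme 1)
  'work' -> root (morpheme 2)
  'ness' -> suffix (morpheme 3)
Total morphemes: 3

3


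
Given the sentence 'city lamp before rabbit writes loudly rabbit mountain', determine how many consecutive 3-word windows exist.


Word trigrams from [8] words:
  Trigram 1: (city lamp before)
  Trigram 2: (lamp before rabbit)
  Trigram 3: (before rabbit writes)
  Trigram 4: (rabbit writes loudly)
  Trigram 5: (writes loudly rabbit)
  Trigram 6: (loudly rabbit mountain)
Total word trigrams: 8 - 2 = 6

6


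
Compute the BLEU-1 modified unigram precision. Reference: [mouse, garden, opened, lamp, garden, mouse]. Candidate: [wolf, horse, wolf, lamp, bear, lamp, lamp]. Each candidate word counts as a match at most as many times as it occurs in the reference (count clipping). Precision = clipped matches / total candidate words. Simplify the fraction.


Reference word counts: {'garden': 2, 'lamp': 1, 'mouse': 2, 'opened': 1}
Checking each candidate word (with clipping):
  'wolf' -> not in reference -> no match (matches: 0)
  'horse' -> not in reference -> no match (matches: 0)
  'wolf' -> not in reference -> no match (matches: 0)
  'lamp' -> in reference (ref count 1, used 1/1) -> match (matches: 1)
  'bear' -> not in reference -> no match (matches: 1)
  'lamp' -> ref count 1 already used up (1/1) -> clipped, no match (matches: 1)
  'lamp' -> ref count 1 already used up (1/1) -> clipped, no match (matches: 1)
Clipped matches: 1, Candidate length: 7
Precision = 1/7

1/7


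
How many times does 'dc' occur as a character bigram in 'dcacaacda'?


Scanning 'dcacaacda' for bigram 'dc':
  Position 0: 'dc' -> MATCH
  Position 1: 'ca' -> no
  Position 2: 'ac' -> no
  Position 3: 'ca' -> no
  Position 4: 'aa' -> no
  Position 5: 'ac' -> no
  Position 6: 'cd' -> no
  Position 7: 'da' -> no
Total matches: 1

1


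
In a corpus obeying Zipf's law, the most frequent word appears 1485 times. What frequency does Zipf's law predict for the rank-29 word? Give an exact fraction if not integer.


Zipf's law: freq(rank) = f1 / rank
f1 = 1485, rank = 29
freq = 1485 / 29
GCD(1485, 29) = 1
Simplified: 1485/29

1485/29


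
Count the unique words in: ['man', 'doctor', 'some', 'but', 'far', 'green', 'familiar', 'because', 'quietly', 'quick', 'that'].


Listing all tokens and tracking unique types:
  Token 1: 'man' -> NEW (unique so far: 1)
  Token 2: 'doctor' -> NEW (unique so far: 2)
  Token 3: 'some' -> NEW (unique so far: 3)
  Token 4: 'but' -> NEW (unique so far: 4)
  Token 5: 'far' -> NEW (unique so far: 5)
  Token 6: 'green' -> NEW (unique so far: 6)
  Token 7: 'familiar' -> NEW (unique so far: 7)
  Token 8: 'because' -> NEW (unique so far: 8)
  Token 9: 'quietly' -> NEW (unique so far: 9)
  Token 10: 'quick' -> NEW (unique so far: 10)
  Token 11: 'that' -> NEW (unique so far: 11)
Unique types: ('because', 'but', 'doctor', 'familiar', 'far', 'green', 'man', 'quick', 'quietly', 'some', 'that')
Vocabulary size: 11

11


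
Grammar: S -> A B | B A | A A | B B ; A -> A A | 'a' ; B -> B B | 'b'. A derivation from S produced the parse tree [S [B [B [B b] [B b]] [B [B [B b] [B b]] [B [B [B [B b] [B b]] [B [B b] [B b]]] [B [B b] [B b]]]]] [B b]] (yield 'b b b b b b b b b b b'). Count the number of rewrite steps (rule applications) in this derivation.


Every bracketed nonterminal node [X ...] in the tree is produced by exactly one rule application.
Reading the tree off as a leftmost derivation:
  Step 1: S  =>  B B   (applied S -> B B)
  Step 2: B B  =>  B B B   (applied B -> B B)
  Step 3: B B B  =>  B B B B   (applied B -> B B)
  Step 4: B B B B  =>  b B B B   (applied B -> b)
  Step 5: b B B B  =>  b b B B   (applied B -> b)
  Step 6: b b B B  =>  b b B B B   (applied B -> B B)
  Step 7: b b B B B  =>  b b B B B B   (applied B -> B B)
  Step 8: b b B B B B  =>  b b b B B B   (applied B -> b)
  Step 9: b b b B B B  =>  b b b b B B   (applied B -> b)
  Step 10: b b b b B B  =>  b b b b B B B   (applied B -> B B)
  Step 11: b b b b B B B  =>  b b b b B B B B   (applied B -> B B)
  Step 12: b b b b B B B B  =>  b b b b B B B B B   (applied B -> B B)
  Step 13: b b b b B B B B B  =>  b b b b b B B B B   (applied B -> b)
  Step 14: b b b b b B B B B  =>  b b b b b b B B B   (applied B -> b)
  Step 15: b b b b b b B B B  =>  b b b b b b B B B B   (applied B -> B B)
  Step 16: b b b b b b B B B B  =>  b b b b b b b B B B   (applied B -> b)
  Step 17: b b b b b b b B B B  =>  b b b b b b b b B B   (applied B -> b)
  Step 18: b b b b b b b b B B  =>  b b b b b b b b B B B   (applied B -> B B)
  Step 19: b b b b b b b b B B B  =>  b b b b b b b b b B B   (applied B -> b)
  Step 20: b b b b b b b b b B B  =>  b b b b b b b b b b B   (applied B -> b)
  Step 21: b b b b b b b b b b B  =>  b b b b b b b b b b b   (applied B -> b)
Final yield: b b b b b b b b b b b
Total rewrite steps: 21

21


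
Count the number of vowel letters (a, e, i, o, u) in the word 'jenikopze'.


Scanning each character of 'jenikopze':
  Position 1: 'j' -> consonant (running count: 0)
  Position 2: 'e' -> vowel (running count: 1)
  Position 3: 'n' -> consonant (running count: 1)
  Position 4: 'i' -> vowel (running count: 2)
  Position 5: 'k' -> consonant (running count: 2)
  Position 6: 'o' -> vowel (running count: 3)
  Position 7: 'p' -> consonant (running count: 3)
  Position 8: 'z' -> consonant (running count: 3)
  Position 9: 'e' -> vowel (running count: 4)
Total vowels: 4

4


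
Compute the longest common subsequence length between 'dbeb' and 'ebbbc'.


DP table for LCS of 'dbeb' and 'ebbbc':
       e  b  b  b  c
    0  0  0  0  0  0
  d 0  0  0  0  0  0
  b 0  0  1  1  1  1
  e 0  1  1  1  1  1
  b 0  1  2  2  2  2
LCS: 'bb'
LCS length = 2

2


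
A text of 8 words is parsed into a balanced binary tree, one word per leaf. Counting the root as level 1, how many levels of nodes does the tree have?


In a balanced binary tree with n leaves the deepest leaf is ceil(log2(n)) edges below the root,
so counting node levels inclusive of root and leaves gives ceil(log2(n)) + 1 levels.
log2(8) = 3.0000
ceil(3.0000) = 3
levels = 3 + 1 = 4

4


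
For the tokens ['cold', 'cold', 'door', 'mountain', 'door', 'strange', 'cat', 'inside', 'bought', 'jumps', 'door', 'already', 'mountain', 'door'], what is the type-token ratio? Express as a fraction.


Tokens: 14
Unique types: ('already', 'bought', 'cat', 'cold', 'door', 'inside', 'jumps', 'mountain', 'strange') = 9
TTR = 9/14
Already in lowest terms.

9/14


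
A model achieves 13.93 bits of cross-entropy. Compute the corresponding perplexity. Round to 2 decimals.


Perplexity formula: PP = 2^H
H = 13.93
PP = 2^13.93
Decompose: 2^13.93 = 2^13 * 2^0.93
2^13 = 8192, 2^0.93 ~ 1.9052760
PP ~ 8192 * 1.9052760 = 15608.0209920
Rounded to 2 decimals: 15608.02

15608.02


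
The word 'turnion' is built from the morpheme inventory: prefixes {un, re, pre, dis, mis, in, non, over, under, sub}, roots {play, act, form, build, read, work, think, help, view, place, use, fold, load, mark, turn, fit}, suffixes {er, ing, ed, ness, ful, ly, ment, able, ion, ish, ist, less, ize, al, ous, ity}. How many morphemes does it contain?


Segmenting 'turnion' against the inventory:
  'turn' -> root (morpheme 1)
  'ion' -> suffix (morpheme 2)
Total morphemes: 2

2


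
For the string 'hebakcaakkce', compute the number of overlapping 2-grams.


String 'hebakcaakkce' has length L = 12.
Number of overlapping n-grams = L - n + 1
Substituting: 12 - 2 + 1 = 11

11


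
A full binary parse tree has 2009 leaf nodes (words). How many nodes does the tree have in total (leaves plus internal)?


Leaf nodes (terminals): 2009
Internal nodes = n - 1 = 2009 - 1 = 2008
Total = leaves + internal = 2009 + 2008 = 4017

4017


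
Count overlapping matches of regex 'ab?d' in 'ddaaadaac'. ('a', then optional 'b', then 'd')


Pattern: ab?d means 'a', then optional 'b', then 'd'.
Scanning 'ddaaadaac' position-by-position:
  Pos 0: window 'dda' -> no
  Pos 1: window 'daa' -> no
  Pos 2: window 'aaa' -> no
  Pos 3: window 'aad' -> no
  Pos 4: window 'ada' -> MATCH
  Pos 5: window 'daa' -> no
  Pos 6: window 'aac' -> no
  Pos 7: window 'ac' -> no
  Pos 8: window 'c' -> no
Total matches: 1

1


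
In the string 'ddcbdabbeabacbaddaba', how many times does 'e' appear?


Scanning 'ddcbdabbeabacbaddaba' for 'e':
  Position 8: 'e' -> MATCH (count: 1)
Total occurrences of 'e': 1

1


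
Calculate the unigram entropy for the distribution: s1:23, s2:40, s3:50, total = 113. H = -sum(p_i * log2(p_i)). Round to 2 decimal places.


Computing entropy H = -sum(p_i * log2(p_i)):
  s1: p = 23/113 = 0.2035, -p*log2(p) = 0.4675
  s2: p = 40/113 = 0.3540, -p*log2(p) = 0.5304
  s3: p = 50/113 = 0.4425, -p*log2(p) = 0.5205
H = sum of terms = 1.5184
Rounded to 2 decimals: 1.52

1.52


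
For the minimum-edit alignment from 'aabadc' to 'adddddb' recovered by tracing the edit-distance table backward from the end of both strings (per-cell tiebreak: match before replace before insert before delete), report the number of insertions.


Edit distance = 5. Backtracking from cell (6, 7) with preference match > replace > insert > delete,
then listing the resulting alignment 'aabadc' -> 'adddddb' left to right:
  Step 1: keep 'a'
  Step 2: insert 'd' [insertion #1]
  Step 3: replace a->d
  Step 4: replace b->d
  Step 5: replace a->d
  Step 6: keep 'd'
  Step 7: replace c->b
Total insertions: 1

1


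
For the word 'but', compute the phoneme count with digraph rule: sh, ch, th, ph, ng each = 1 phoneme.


Parsing 'but' greedily, digraphs first:
  'b' -> consonant phoneme (phonemes so far: 1)
  'u' -> vowel phoneme (phonemes so far: 2)
  't' -> consonant phoneme (phonemes so far: 3)
Total phonemes: 3

3


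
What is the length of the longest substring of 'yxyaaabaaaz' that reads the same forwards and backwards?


Scanning 'yxyaaabaaaz' for palindromic substrings.
Substring at positions 3-9: 'aaabaaa'.
Check: reverse('aaabaaa') = 'aaabaaa' -> palindrome confirmed.
Neighbouring characters ('y' / 'z') break symmetry, so it cannot extend further.
No longer palindromic substring exists; longest length = 7

7


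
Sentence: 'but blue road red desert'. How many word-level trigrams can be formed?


Word trigrams from [5] words:
  Trigram 1: (but blue road)
  Trigram 2: (blue road red)
  Trigram 3: (road red desert)
Total word trigrams: 5 - 2 = 3

3


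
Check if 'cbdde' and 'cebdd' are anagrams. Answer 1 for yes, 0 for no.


Sort characters of 'cbdde': 'bcdde'
Sort characters of 'cebdd': 'bcdde'
Sorted forms match -> they ARE anagrams
Result: 1

1


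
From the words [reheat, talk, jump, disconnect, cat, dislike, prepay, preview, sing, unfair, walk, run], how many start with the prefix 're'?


Checking each word for prefix 're':
  'reheat' -> YES, starts with 're' (count: 1)
  'talk' -> no (count: 1)
  'jump' -> no (count: 1)
  'disconnect' -> no (count: 1)
  'cat' -> no (count: 1)
  'dislike' -> no (count: 1)
  'prepay' -> no (count: 1)
  'preview' -> no (count: 1)
  'sing' -> no (count: 1)
  'unfair' -> no (count: 1)
  'walk' -> no (count: 1)
  'run' -> no (count: 1)
Total with prefix 're': 1

1


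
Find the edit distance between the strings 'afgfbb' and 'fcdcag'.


Building DP table for s1='afgfbb' (len 6) and s2='fcdcag' (len 6):
       f  c  d  c  a  g
    0  1  2  3  4  5  6
  a 1  1  2  3  4  4  5
  f 2  1  2  3  4  5  5
  g 3  2  2  3  4  5  5
  f 4  3  3  3  4  5  6
  b 5  4  4  4  4  5  6
  b 6  5  5  5  5  5  6
Edit distance = dp[6][6] = 6

6


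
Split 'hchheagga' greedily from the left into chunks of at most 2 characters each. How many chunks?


'hchheagga' has 9 characters.
Chunking with max size 2:
  Chunk 1: 'hc' (positions 0-1)
  Chunk 2: 'hh' (positions 2-3)
  Chunk 3: 'ea' (positions 4-5)
  Chunk 4: 'gg' (positions 6-7)
  Chunk 5: 'a' (positions 8-8)
Total chunks: ceil(9 / 2) = 5

5


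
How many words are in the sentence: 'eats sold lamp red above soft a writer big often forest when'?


Counting words by splitting on spaces:
  Word 1: 'eats'
  Word 2: 'sold'
  Word 3: 'lamp'
  Word 4: 'red'
  Word 5: 'above'
  Word 6: 'soft'
  Word 7: 'a'
  Word 8: 'writer'
  Word 9: 'big'
  Word 10: 'often'
  Word 11: 'forest'
  Word 12: 'when'
Total words: 12

12


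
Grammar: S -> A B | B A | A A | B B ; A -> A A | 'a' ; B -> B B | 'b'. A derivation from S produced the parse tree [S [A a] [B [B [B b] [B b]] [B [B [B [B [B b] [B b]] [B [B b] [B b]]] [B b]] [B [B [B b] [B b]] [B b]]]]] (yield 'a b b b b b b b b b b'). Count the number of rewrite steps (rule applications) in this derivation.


Every bracketed nonterminal node [X ...] in the tree is produced by exactly one rule application.
Reading the tree off as a leftmost derivation:
  Step 1: S  =>  A B   (applied S -> A B)
  Step 2: A B  =>  a B   (applied A -> a)
  Step 3: a B  =>  a B B   (applied B -> B B)
  Step 4: a B B  =>  a B B B   (applied B -> B B)
  Step 5: a B B B  =>  a b B B   (applied B -> b)
  Step 6: a b B B  =>  a b b B   (applied B -> b)
  Step 7: a b b B  =>  a b b B B   (applied B -> B B)
  Step 8: a b b B B  =>  a b b B B B   (applied B -> B B)
  Step 9: a b b B B B  =>  a b b B B B B   (applied B -> B B)
  Step 10: a b b B B B B  =>  a b b B B B B B   (applied B -> B B)
  Step 11: a b b B B B B B  =>  a b b b B B B B   (applied B -> b)
  Step 12: a b b b B B B B  =>  a b b b b B B B   (applied B -> b)
  Step 13: a b b b b B B B  =>  a b b b b B B B B   (applied B -> B B)
  Step 14: a b b b b B B B B  =>  a b b b b b B B B   (applied B -> b)
  Step 15: a b b b b b B B B  =>  a b b b b b b B B   (applied B -> b)
  Step 16: a b b b b b b B B  =>  a b b b b b b b B   (applied B -> b)
  Step 17: a b b b b b b b B  =>  a b b b b b b b B B   (applied B -> B B)
  Step 18: a b b b b b b b B B  =>  a b b b b b b b B B B   (applied B -> B B)
  Step 19: a b b b b b b b B B B  =>  a b b b b b b b b B B   (applied B -> b)
  Step 20: a b b b b b b b b B B  =>  a b b b b b b b b b B   (applied B -> b)
  Step 21: a b b b b b b b b b B  =>  a b b b b b b b b b b   (applied B -> b)
Final yield: a b b b b b b b b b b
Total rewrite steps: 21

21


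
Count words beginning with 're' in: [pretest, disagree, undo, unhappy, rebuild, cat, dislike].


Checking each word for prefix 're':
  'pretest' -> no (count: 0)
  'disagree' -> no (count: 0)
  'undo' -> no (count: 0)
  'unhappy' -> no (count: 0)
  'rebuild' -> YES, starts with 're' (count: 1)
  'cat' -> no (count: 1)
  'dislike' -> no (count: 1)
Total with prefix 're': 1

1


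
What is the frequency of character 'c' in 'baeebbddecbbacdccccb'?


Scanning 'baeebbddecbbacdccccb' for 'c':
  Position 9: 'c' -> MATCH (count: 1)
  Position 13: 'c' -> MATCH (count: 2)
  Position 15: 'c' -> MATCH (count: 3)
  Position 16: 'c' -> MATCH (count: 4)
  Position 17: 'c' -> MATCH (count: 5)
  Position 18: 'c' -> MATCH (count: 6)
Total occurrences of 'c': 6

6


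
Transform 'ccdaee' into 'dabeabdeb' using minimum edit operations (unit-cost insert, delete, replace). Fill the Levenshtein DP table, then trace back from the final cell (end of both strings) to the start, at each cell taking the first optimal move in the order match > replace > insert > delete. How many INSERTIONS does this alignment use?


Edit distance = 7. Backtracking from cell (6, 9) with preference match > replace > insert > delete,
then listing the resulting alignment 'ccdaee' -> 'dabeabdeb' left to right:
  Step 1: insert 'd' [insertion #1]
  Step 2: replace c->a
  Step 3: replace c->b
  Step 4: replace d->e
  Step 5: keep 'a'
  Step 6: insert 'b' [insertion #2]
  Step 7: insert 'd' [insertion #3]
  Step 8: keep 'e'
  Step 9: replace e->b
Total insertions: 3

3


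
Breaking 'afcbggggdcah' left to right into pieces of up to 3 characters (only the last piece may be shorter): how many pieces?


'afcbggggdcah' has 12 characters.
Chunking with max size 3:
  Chunk 1: 'afc' (positions 0-2)
  Chunk 2: 'bgg' (positions 3-5)
  Chunk 3: 'ggd' (positions 6-8)
  Chunk 4: 'cah' (positions 9-11)
Total chunks: ceil(12 / 3) = 4

4


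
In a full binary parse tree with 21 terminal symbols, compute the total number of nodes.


Leaf nodes (terminals): 21
Internal nodes = n - 1 = 21 - 1 = 20
Total = leaves + internal = 21 + 20 = 41

41


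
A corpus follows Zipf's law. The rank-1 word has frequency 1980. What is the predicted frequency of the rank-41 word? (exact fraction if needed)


Zipf's law: freq(rank) = f1 / rank
f1 = 1980, rank = 41
freq = 1980 / 41
GCD(1980, 41) = 1
Simplified: 1980/41

1980/41


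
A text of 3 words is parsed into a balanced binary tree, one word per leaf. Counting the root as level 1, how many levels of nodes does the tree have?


In a balanced binary tree with n leaves the deepest leaf is ceil(log2(n)) edges below the root,
so counting node levels inclusive of root and leaves gives ceil(log2(n)) + 1 levels.
log2(3) = 1.5850
ceil(1.5850) = 2
levels = 2 + 1 = 3

3


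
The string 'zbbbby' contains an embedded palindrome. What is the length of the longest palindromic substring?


Scanning 'zbbbby' for palindromic substrings.
Substring at positions 1-4: 'bbbb'.
Check: reverse('bbbb') = 'bbbb' -> palindrome confirmed.
Neighbouring characters ('z' / 'y') break symmetry, so it cannot extend further.
No longer palindromic substring exists; longest length = 4

4


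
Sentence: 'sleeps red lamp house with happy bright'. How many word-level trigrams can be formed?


Word trigrams from [7] words:
  Trigram 1: (sleeps red lamp)
  Trigram 2: (red lamp house)
  Trigram 3: (lamp house with)
  Trigram 4: (house with happy)
  Trigram 5: (with happy bright)
Total word trigrams: 7 - 2 = 5

5


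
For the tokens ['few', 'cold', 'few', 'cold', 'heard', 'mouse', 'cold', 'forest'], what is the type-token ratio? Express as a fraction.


Tokens: 8
Unique types: ('cold', 'few', 'forest', 'heard', 'mouse') = 5
TTR = 5/8
Already in lowest terms.

5/8


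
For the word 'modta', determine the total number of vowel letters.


Scanning each character of 'modta':
  Position 1: 'm' -> consonant (running count: 0)
  Position 2: 'o' -> vowel (running count: 1)
  Position 3: 'd' -> consonant (running count: 1)
  Position 4: 't' -> consonant (running count: 1)
  Position 5: 'a' -> vowel (running count: 2)
Total vowels: 2

2


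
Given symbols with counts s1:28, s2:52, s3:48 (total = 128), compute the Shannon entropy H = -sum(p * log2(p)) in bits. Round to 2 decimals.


Computing entropy H = -sum(p_i * log2(p_i)):
  s1: p = 28/128 = 0.2188, -p*log2(p) = 0.4796
  s2: p = 52/128 = 0.4062, -p*log2(p) = 0.5279
  s3: p = 48/128 = 0.3750, -p*log2(p) = 0.5306
H = sum of terms = 1.5381
Rounded to 2 decimals: 1.54

1.54


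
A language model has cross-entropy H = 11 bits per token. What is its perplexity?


Perplexity formula: PP = 2^H
H = 11
PP = 2^11
PP = 2^11 = 2048

2048


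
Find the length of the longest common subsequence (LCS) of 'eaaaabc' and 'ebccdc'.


DP table for LCS of 'eaaaabc' and 'ebccdc':
       e  b  c  c  d  c
    0  0  0  0  0  0  0
  e 0  1  1  1  1  1  1
  a 0  1  1  1  1  1  1
  a 0  1  1  1  1  1  1
  a 0  1  1  1  1  1  1
  a 0  1  1  1  1  1  1
  b 0  1  2  2  2  2  2
  c 0  1  2  3  3  3  3
LCS: 'ebc'
LCS length = 3

3


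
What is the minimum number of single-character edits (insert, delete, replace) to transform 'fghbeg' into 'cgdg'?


Building DP table for s1='fghbeg' (len 6) and s2='cgdg' (len 4):
       c  g  d  g
    0  1  2  3  4
  f 1  1  2  3  4
  g 2  2  1  2  3
  h 3  3  2  2  3
  b 4  4  3  3  3
  e 5  5  4  4  4
  g 6  6  5  5  4
Edit distance = dp[6][4] = 4

4


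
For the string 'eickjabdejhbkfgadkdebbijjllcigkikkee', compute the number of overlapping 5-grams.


String 'eickjabdejhbkfgadkdebbijjllcigkikkee' has length L = 36.
Number of overlapping n-grams = L - n + 1
Substituting: 36 - 5 + 1 = 32

32


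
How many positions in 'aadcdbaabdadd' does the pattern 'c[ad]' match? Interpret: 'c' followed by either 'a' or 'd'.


Pattern: c[ad] means 'c' followed by either 'a' or 'd'.
Scanning 'aadcdbaabdadd' position-by-position:
  Pos 0: window 'aa' -> no
  Pos 1: window 'ad' -> no
  Pos 2: window 'dc' -> no
  Pos 3: window 'cd' -> MATCH
  Pos 4: window 'db' -> no
  Pos 5: window 'ba' -> no
  Pos 6: window 'aa' -> no
  Pos 7: window 'ab' -> no
  Pos 8: window 'bd' -> no
  Pos 9: window 'da' -> no
  Pos 10: window 'ad' -> no
  Pos 11: window 'dd' -> no
  Pos 12: window 'd' -> no
Total matches: 1

1


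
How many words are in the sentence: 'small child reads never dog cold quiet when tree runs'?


Counting words by splitting on spaces:
  Word 1: 'small'
  Word 2: 'child'
  Word 3: 'reads'
  Word 4: 'never'
  Word 5: 'dog'
  Word 6: 'cold'
  Word 7: 'quiet'
  Word 8: 'when'
  Word 9: 'tree'
  Word 10: 'runs'
Total words: 10

10


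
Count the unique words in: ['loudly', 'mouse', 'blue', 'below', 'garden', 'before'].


Listing all tokens and tracking unique types:
  Token 1: 'loudly' -> NEW (unique so far: 1)
  Token 2: 'mouse' -> NEW (unique so far: 2)
  Token 3: 'blue' -> NEW (unique so far: 3)
  Token 4: 'below' -> NEW (unique so far: 4)
  Token 5: 'garden' -> NEW (unique so far: 5)
  Token 6: 'before' -> NEW (unique so far: 6)
Unique types: ('before', 'below', 'blue', 'garden', 'loudly', 'mouse')
Vocabulary size: 6

6


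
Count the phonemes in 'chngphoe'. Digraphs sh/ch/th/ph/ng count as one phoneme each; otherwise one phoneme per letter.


Parsing 'chngphoe' greedily, digraphs first:
  'ch' -> digraph (1 consonant phoneme) (phonemes so far: 1)
  'ng' -> digraph (1 consonant phoneme) (phonemes so far: 2)
  'ph' -> digraph (1 consonant phoneme) (phonemes so far: 3)
  'o' -> vowel phoneme (phonemes so far: 4)
  'e' -> vowel phoneme (phonemes so far: 5)
Total phonemes: 5

5


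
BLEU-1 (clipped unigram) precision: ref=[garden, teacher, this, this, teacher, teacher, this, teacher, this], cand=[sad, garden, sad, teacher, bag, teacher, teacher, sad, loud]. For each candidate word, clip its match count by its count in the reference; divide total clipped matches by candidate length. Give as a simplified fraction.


Reference word counts: {'garden': 1, 'teacher': 4, 'this': 4}
Checking each candidate word (with clipping):
  'sad' -> not in reference -> no match (matches: 0)
  'garden' -> in reference (ref count 1, used 1/1) -> match (matches: 1)
  'sad' -> not in reference -> no match (matches: 1)
  'teacher' -> in reference (ref count 4, used 1/4) -> match (matches: 2)
  'bag' -> not in reference -> no match (matches: 2)
  'teacher' -> in reference (ref count 4, used 2/4) -> match (matches: 3)
  'teacher' -> in reference (ref count 4, used 3/4) -> match (matches: 4)
  'sad' -> not in reference -> no match (matches: 4)
  'loud' -> not in reference -> no match (matches: 4)
Clipped matches: 4, Candidate length: 9
Precision = 4/9

4/9


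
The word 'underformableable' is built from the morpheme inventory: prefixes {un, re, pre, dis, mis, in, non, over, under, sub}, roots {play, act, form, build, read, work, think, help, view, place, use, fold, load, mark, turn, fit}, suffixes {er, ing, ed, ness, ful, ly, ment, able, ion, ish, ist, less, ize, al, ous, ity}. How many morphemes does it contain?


Segmenting 'underformableable' against the inventory:
  'under' -> prefix (morpheme 1)
  'form' -> root (morpheme 2)
  'able' -> suffix (morpheme 3)
  'able' -> suffix (morpheme 4)
Total morphemes: 4

4


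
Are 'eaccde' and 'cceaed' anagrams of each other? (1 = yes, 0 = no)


Sort characters of 'eaccde': 'accdee'
Sort characters of 'cceaed': 'accdee'
Sorted forms match -> they ARE anagrams
Result: 1

1


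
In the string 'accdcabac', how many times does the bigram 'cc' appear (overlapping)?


Scanning 'accdcabac' for bigram 'cc':
  Position 0: 'ac' -> no
  Position 1: 'cc' -> MATCH
  Position 2: 'cd' -> no
  Position 3: 'dc' -> no
  Position 4: 'ca' -> no
  Position 5: 'ab' -> no
  Position 6: 'ba' -> no
  Position 7: 'ac' -> no
Total matches: 1

1


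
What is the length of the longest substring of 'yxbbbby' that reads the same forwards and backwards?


Scanning 'yxbbbby' for palindromic substrings.
Substring at positions 2-5: 'bbbb'.
Check: reverse('bbbb') = 'bbbb' -> palindrome confirmed.
Neighbouring characters ('x' / 'y') break symmetry, so it cannot extend further.
No longer palindromic substring exists; longest length = 4

4


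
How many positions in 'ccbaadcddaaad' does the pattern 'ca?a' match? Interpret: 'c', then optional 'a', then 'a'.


Pattern: ca?a means 'c', then optional 'a', then 'a'.
Scanning 'ccbaadcddaaad' position-by-position:
  Pos 0: window 'ccb' -> no
  Pos 1: window 'cba' -> no
  Pos 2: window 'baa' -> no
  Pos 3: window 'aad' -> no
  Pos 4: window 'adc' -> no
  Pos 5: window 'dcd' -> no
  Pos 6: window 'cdd' -> no
  Pos 7: window 'dda' -> no
  Pos 8: window 'daa' -> no
  Pos 9: window 'aaa' -> no
  Pos 10: window 'aad' -> no
  Pos 11: window 'ad' -> no
  Pos 12: window 'd' -> no
Total matches: 0

0


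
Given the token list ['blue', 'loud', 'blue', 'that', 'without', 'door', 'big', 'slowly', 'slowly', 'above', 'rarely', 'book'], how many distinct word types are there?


Listing all tokens and tracking unique types:
  Token 1: 'blue' -> NEW (unique so far: 1)
  Token 2: 'loud' -> NEW (unique so far: 2)
  Token 3: 'blue' -> duplicate (unique so far: 2)
  Token 4: 'that' -> NEW (unique so far: 3)
  Token 5: 'without' -> NEW (unique so far: 4)
  Token 6: 'door' -> NEW (unique so far: 5)
  Token 7: 'big' -> NEW (unique so far: 6)
  Token 8: 'slowly' -> NEW (unique so far: 7)
  Token 9: 'slowly' -> duplicate (unique so far: 7)
  Token 10: 'above' -> NEW (unique so far: 8)
  Token 11: 'rarely' -> NEW (unique so far: 9)
  Token 12: 'book' -> NEW (unique so far: 10)
Unique types: ('above', 'big', 'blue', 'book', 'door', 'loud', 'rarely', 'slowly', 'that', 'without')
Vocabulary size: 10

10


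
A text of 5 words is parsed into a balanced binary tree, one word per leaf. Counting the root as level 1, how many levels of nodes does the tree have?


In a balanced binary tree with n leaves the deepest leaf is ceil(log2(n)) edges below the root,
so counting node levels inclusive of root and leaves gives ceil(log2(n)) + 1 levels.
log2(5) = 2.3219
ceil(2.3219) = 3
levels = 3 + 1 = 4

4


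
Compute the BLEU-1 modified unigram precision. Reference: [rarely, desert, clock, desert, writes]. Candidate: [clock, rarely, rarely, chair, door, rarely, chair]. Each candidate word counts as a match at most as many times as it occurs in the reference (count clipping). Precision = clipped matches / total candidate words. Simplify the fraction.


Reference word counts: {'clock': 1, 'desert': 2, 'rarely': 1, 'writes': 1}
Checking each candidate word (with clipping):
  'clock' -> in reference (ref count 1, used 1/1) -> match (matches: 1)
  'rarely' -> in reference (ref count 1, used 1/1) -> match (matches: 2)
  'rarely' -> ref count 1 already used up (1/1) -> clipped, no match (matches: 2)
  'chair' -> not in reference -> no match (matches: 2)
  'door' -> not in reference -> no match (matches: 2)
  'rarely' -> ref count 1 already used up (1/1) -> clipped, no match (matches: 2)
  'chair' -> not in reference -> no match (matches: 2)
Clipped matches: 2, Candidate length: 7
Precision = 2/7

2/7


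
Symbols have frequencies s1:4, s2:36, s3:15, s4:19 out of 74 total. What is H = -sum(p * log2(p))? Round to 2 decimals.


Computing entropy H = -sum(p_i * log2(p_i)):
  s1: p = 4/74 = 0.0541, -p*log2(p) = 0.2275
  s2: p = 36/74 = 0.4865, -p*log2(p) = 0.5057
  s3: p = 15/74 = 0.2027, -p*log2(p) = 0.4667
  s4: p = 19/74 = 0.2568, -p*log2(p) = 0.5036
H = sum of terms = 1.7035
Rounded to 2 decimals: 1.70

1.70


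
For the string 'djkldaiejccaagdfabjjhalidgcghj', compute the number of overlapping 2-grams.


String 'djkldaiejccaagdfabjjhalidgcghj' has length L = 30.
Number of overlapping n-grams = L - n + 1
Substituting: 30 - 2 + 1 = 29

29


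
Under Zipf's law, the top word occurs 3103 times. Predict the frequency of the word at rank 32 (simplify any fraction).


Zipf's law: freq(rank) = f1 / rank
f1 = 3103, rank = 32
freq = 3103 / 32
GCD(3103, 32) = 1
Simplified: 3103/32

3103/32


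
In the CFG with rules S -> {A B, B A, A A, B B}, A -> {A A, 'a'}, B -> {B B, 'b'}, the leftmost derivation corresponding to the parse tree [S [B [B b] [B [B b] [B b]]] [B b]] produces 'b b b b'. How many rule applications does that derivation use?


Every bracketed nonterminal node [X ...] in the tree is produced by exactly one rule application.
Reading the tree off as a leftmost derivation:
  Step 1: S  =>  B B   (applied S -> B B)
  Step 2: B B  =>  B B B   (applied B -> B B)
  Step 3: B B B  =>  b B B   (applied B -> b)
  Step 4: b B B  =>  b B B B   (applied B -> B B)
  Step 5: b B B B  =>  b b B B   (applied B -> b)
  Step 6: b b B B  =>  b b b B   (applied B -> b)
  Step 7: b b b B  =>  b b b b   (applied B -> b)
Final yield: b b b b
Total rewrite steps: 7

7


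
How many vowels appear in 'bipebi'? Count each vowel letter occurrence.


Scanning each character of 'bipebi':
  Position 1: 'b' -> consonant (running count: 0)
  Position 2: 'i' -> vowel (running count: 1)
  Position 3: 'p' -> consonant (running count: 1)
  Position 4: 'e' -> vowel (running count: 2)
  Position 5: 'b' -> consonant (running count: 2)
  Position 6: 'i' -> vowel (running count: 3)
Total vowels: 3

3


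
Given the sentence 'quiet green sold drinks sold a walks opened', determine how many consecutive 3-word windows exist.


Word trigrams from [8] words:
  Trigram 1: (quiet green sold)
  Trigram 2: (green sold drinks)
  Trigram 3: (sold drinks sold)
  Trigram 4: (drinks sold a)
  Trigram 5: (sold a walks)
  Trigram 6: (a walks opened)
Total word trigrams: 8 - 2 = 6

6


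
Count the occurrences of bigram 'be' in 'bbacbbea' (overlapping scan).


Scanning 'bbacbbea' for bigram 'be':
  Position 0: 'bb' -> no
  Position 1: 'ba' -> no
  Position 2: 'ac' -> no
  Position 3: 'cb' -> no
  Position 4: 'bb' -> no
  Position 5: 'be' -> MATCH
  Position 6: 'ea' -> no
Total matches: 1

1


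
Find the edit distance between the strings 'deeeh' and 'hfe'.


Building DP table for s1='deeeh' (len 5) and s2='hfe' (len 3):
       h  f  e
    0  1  2  3
  d 1  1  2  3
  e 2  2  2  2
  e 3  3  3  2
  e 4  4  4  3
  h 5  4  5  4
Edit distance = dp[5][3] = 4

4


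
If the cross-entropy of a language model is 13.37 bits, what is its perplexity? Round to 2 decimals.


Perplexity formula: PP = 2^H
H = 13.37
PP = 2^13.37
Decompose: 2^13.37 = 2^13 * 2^0.37
2^13 = 8192, 2^0.37 ~ 1.2923528
PP ~ 8192 * 1.2923528 = 10586.9541376
Rounded to 2 decimals: 10586.95

10586.95


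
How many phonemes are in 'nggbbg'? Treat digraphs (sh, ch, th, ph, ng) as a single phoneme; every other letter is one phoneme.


Parsing 'nggbbg' greedily, digraphs first:
  'ng' -> digraph (1 consonant phoneme) (phonemes so far: 1)
  'g' -> consonant phoneme (phonemes so far: 2)
  'b' -> consonant phoneme (phonemes so far: 3)
  'b' -> consonant phoneme (phonemes so far: 4)
  'g' -> consonant phoneme (phonemes so far: 5)
Total phonemes: 5

5


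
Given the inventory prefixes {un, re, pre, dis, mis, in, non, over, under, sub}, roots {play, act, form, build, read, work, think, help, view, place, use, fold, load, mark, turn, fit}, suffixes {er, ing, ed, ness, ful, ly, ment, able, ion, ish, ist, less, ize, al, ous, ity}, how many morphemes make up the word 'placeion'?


Segmenting 'placeion' against the inventory:
  'place' -> root (morpheme 1)
  'ion' -> suffix (morpheme 2)
Total morphemes: 2

2


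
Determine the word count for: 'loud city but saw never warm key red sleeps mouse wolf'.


Counting words by splitting on spaces:
  Word 1: 'loud'
  Word 2: 'city'
  Word 3: 'but'
  Word 4: 'saw'
  Word 5: 'never'
  Word 6: 'warm'
  Word 7: 'key'
  Word 8: 'red'
  Word 9: 'sleeps'
  Word 10: 'mouse'
  Word 11: 'wolf'
Total words: 11

11


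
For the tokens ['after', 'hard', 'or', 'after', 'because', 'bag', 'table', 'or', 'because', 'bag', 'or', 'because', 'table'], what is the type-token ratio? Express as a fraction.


Tokens: 13
Unique types: ('after', 'bag', 'because', 'hard', 'or', 'table') = 6
TTR = 6/13
Already in lowest terms.

6/13


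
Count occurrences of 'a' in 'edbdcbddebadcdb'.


Scanning 'edbdcbddebadcdb' for 'a':
  Position 10: 'a' -> MATCH (count: 1)
Total occurrences of 'a': 1

1


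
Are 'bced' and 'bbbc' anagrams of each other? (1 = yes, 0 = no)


Sort characters of 'bced': 'bcde'
Sort characters of 'bbbc': 'bbbc'
Sorted forms differ -> they are NOT anagrams
Result: 0

0


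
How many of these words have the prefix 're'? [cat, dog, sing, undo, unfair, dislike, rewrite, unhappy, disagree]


Checking each word for prefix 're':
  'cat' -> no (count: 0)
  'dog' -> no (count: 0)
  'sing' -> no (count: 0)
  'undo' -> no (count: 0)
  'unfair' -> no (count: 0)
  'dislike' -> no (count: 0)
  'rewrite' -> YES, starts with 're' (count: 1)
  'unhappy' -> no (count: 1)
  'disagree' -> no (count: 1)
Total with prefix 're': 1

1


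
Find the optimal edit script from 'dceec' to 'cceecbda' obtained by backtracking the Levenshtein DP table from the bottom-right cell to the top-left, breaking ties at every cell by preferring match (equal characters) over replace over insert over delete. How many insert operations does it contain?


Edit distance = 4. Backtracking from cell (5, 8) with preference match > replace > insert > delete,
then listing the resulting alignment 'dceec' -> 'cceecbda' left to right:
  Step 1: replace d->c
  Step 2: keep 'c'
  Step 3: keep 'e'
  Step 4: keep 'e'
  Step 5: keep 'c'
  Step 6: insert 'b' [insertion #1]
  Step 7: insert 'd' [insertion #2]
  Step 8: insert 'a' [insertion #3]
Total insertions: 3

3


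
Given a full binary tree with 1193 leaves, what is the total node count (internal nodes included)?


Leaf nodes (terminals): 1193
Internal nodes = n - 1 = 1193 - 1 = 1192
Total = leaves + internal = 1193 + 1192 = 2385

2385


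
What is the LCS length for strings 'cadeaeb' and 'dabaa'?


DP table for LCS of 'cadeaeb' and 'dabaa':
       d  a  b  a  a
    0  0  0  0  0  0
  c 0  0  0  0  0  0
  a 0  0  1  1  1  1
  d 0  1  1  1  1  1
  e 0  1  1  1  1  1
  a 0  1  2  2  2  2
  e 0  1  2  2  2  2
  b 0  1  2  3  3  3
LCS: 'dab'
LCS length = 3

3


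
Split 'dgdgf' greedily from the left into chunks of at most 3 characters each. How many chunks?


'dgdgf' has 5 characters.
Chunking with max size 3:
  Chunk 1: 'dgd' (positions 0-2)
  Chunk 2: 'gf' (positions 3-4)
Total chunks: ceil(5 / 3) = 2

2


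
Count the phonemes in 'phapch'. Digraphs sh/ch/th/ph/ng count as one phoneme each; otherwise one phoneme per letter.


Parsing 'phapch' greedily, digraphs first:
  'ph' -> digraph (1 consonant phoneme) (phonemes so far: 1)
  'a' -> vowel phoneme (phonemes so far: 2)
  'p' -> consonant phoneme (phonemes so far: 3)
  'ch' -> digraph (1 consonant phoneme) (phonemes so far: 4)
Total phonemes: 4

4


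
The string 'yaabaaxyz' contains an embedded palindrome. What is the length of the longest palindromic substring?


Scanning 'yaabaaxyz' for palindromic substrings.
Substring at positions 1-5: 'aabaa'.
Check: reverse('aabaa') = 'aabaa' -> palindrome confirmed.
Neighbouring characters ('y' / 'x') break symmetry, so it cannot extend further.
No longer palindromic substring exists; longest length = 5

5


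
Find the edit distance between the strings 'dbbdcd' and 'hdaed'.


Building DP table for s1='dbbdcd' (len 6) and s2='hdaed' (len 5):
       h  d  a  e  d
    0  1  2  3  4  5
  d 1  1  1  2  3  4
  b 2  2  2  2  3  4
  b 3  3  3  3  3  4
  d 4  4  3  4  4  3
  c 5  5  4  4  5  4
  d 6  6  5  5  5  5
Edit distance = dp[6][5] = 5

5


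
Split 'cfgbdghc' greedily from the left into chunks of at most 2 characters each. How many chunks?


'cfgbdghc' has 8 characters.
Chunking with max size 2:
  Chunk 1: 'cf' (positions 0-1)
  Chunk 2: 'gb' (positions 2-3)
  Chunk 3: 'dg' (positions 4-5)
  Chunk 4: 'hc' (positions 6-7)
Total chunks: ceil(8 / 2) = 4

4


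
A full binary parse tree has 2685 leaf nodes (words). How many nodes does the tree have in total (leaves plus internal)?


Leaf nodes (terminals): 2685
Internal nodes = n - 1 = 2685 - 1 = 2684
Total = leaves + internal = 2685 + 2684 = 5369

5369


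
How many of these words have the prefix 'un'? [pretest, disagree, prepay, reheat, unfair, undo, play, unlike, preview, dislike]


Checking each word for prefix 'un':
  'pretest' -> no (count: 0)
  'disagree' -> no (count: 0)
  'prepay' -> no (count: 0)
  'reheat' -> no (count: 0)
  'unfair' -> YES, starts with 'un' (count: 1)
  'undo' -> YES, starts with 'un' (count: 2)
  'play' -> no (count: 2)
  'unlike' -> YES, starts with 'un' (count: 3)
  'preview' -> no (count: 3)
  'dislike' -> no (count: 3)
Total with prefix 'un': 3

3


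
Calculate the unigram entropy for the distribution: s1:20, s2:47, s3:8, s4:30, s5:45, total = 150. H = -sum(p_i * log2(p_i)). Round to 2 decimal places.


Computing entropy H = -sum(p_i * log2(p_i)):
  s1: p = 20/150 = 0.1333, -p*log2(p) = 0.3876
  s2: p = 47/150 = 0.3133, -p*log2(p) = 0.5246
  s3: p = 8/150 = 0.0533, -p*log2(p) = 0.2255
  s4: p = 30/150 = 0.2000, -p*log2(p) = 0.4644
  s5: p = 45/150 = 0.3000, -p*log2(p) = 0.5211
H = sum of terms = 2.1232
Rounded to 2 decimals: 2.12

2.12


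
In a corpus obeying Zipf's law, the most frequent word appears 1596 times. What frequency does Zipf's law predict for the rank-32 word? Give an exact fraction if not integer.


Zipf's law: freq(rank) = f1 / rank
f1 = 1596, rank = 32
freq = 1596 / 32
GCD(1596, 32) = 4
Simplified: 399/8

399/8


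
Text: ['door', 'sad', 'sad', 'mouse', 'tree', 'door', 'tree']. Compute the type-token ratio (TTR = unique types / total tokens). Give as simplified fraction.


Tokens: 7
Unique types: ('door', 'mouse', 'sad', 'tree') = 4
TTR = 4/7
Already in lowest terms.

4/7


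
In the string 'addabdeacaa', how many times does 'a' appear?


Scanning 'addabdeacaa' for 'a':
  Position 0: 'a' -> MATCH (count: 1)
  Position 3: 'a' -> MATCH (count: 2)
  Position 7: 'a' -> MATCH (count: 3)
  Position 9: 'a' -> MATCH (count: 4)
  Position 10: 'a' -> MATCH (count: 5)
Total occurrences of 'a': 5

5


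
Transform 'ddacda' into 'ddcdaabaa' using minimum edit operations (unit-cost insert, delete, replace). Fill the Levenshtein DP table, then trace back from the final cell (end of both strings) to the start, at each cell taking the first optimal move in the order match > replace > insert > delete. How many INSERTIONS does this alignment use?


Edit distance = 5. Backtracking from cell (6, 9) with preference match > replace > insert > delete,
then listing the resulting alignment 'ddacda' -> 'ddcdaabaa' left to right:
  Step 1: insert 'd' [insertion #1]
  Step 2: keep 'd'
  Step 3: insert 'c' [insertion #2]
  Step 4: keep 'd'
  Step 5: insert 'a' [insertion #3]
  Step 6: keep 'a'
  Step 7: replace c->b
  Step 8: replace d->a
  Step 9: keep 'a'
Total insertions: 3

3


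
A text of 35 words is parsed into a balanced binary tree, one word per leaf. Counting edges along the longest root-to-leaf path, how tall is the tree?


In a balanced binary tree with n leaves the deepest leaf is ceil(log2(n)) edges below the root.
log2(35) = 5.1293
ceil(5.1293) = 6
height (edges) = 6

6


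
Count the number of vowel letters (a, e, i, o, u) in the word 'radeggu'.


Scanning each character of 'radeggu':
  Position 1: 'r' -> consonant (running count: 0)
  Position 2: 'a' -> vowel (running count: 1)
  Position 3: 'd' -> consonant (running count: 1)
  Position 4: 'e' -> vowel (running count: 2)
  Position 5: 'g' -> consonant (running count: 2)
  Position 6: 'g' -> consonant (running count: 2)
  Position 7: 'u' -> vowel (running count: 3)
Total vowels: 3

3
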